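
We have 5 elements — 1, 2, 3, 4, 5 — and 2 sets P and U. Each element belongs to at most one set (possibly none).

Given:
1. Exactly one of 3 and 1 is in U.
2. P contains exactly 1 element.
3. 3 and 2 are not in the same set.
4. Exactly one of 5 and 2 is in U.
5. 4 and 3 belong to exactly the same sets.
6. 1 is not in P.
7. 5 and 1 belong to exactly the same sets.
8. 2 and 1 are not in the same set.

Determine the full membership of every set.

P = {2}; U = {1, 5}

From (6): 1 ∉ P.
(7): 5 matches 1: 5 ∉ P.
Suppose 1 ∉ U: no assignment then satisfies all the clues, so 1 ∈ U.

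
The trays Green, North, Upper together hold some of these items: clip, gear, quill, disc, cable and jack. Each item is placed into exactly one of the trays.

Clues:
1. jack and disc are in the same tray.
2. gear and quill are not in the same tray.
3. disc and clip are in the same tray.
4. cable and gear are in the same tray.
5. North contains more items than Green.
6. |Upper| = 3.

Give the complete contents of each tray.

Green = {quill}; North = {cable, gear}; Upper = {clip, disc, jack}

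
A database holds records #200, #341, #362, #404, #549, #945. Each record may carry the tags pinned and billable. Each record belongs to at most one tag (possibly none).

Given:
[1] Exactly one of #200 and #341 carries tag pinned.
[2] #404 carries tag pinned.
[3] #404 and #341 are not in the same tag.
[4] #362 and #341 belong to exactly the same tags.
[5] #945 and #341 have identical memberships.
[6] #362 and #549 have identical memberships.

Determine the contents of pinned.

pinned = {#200, #404}

From (2): #404 ∈ pinned.
(3): #341 ∉ pinned.
(4): #362 matches #341: #362 ∉ pinned.
(5): #945 matches #341: #945 ∉ pinned.
(6): #549 matches #362: #549 ∉ pinned.
(1) (exactly one): #200 ∈ pinned.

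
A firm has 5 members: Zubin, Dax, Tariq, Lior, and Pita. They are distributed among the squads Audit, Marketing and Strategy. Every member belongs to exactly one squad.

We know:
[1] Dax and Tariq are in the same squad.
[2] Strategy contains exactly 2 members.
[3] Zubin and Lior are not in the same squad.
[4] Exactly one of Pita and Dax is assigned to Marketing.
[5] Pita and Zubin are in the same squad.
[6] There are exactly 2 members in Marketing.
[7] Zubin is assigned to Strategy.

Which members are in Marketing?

From (7): Zubin ∈ Strategy.
(3): Lior ∉ Strategy.
(5): Pita matches Zubin: Pita ∉ Audit.
(5): Pita matches Zubin: Pita ∉ Marketing.
(5): Pita matches Zubin: Pita ∈ Strategy.
(2): Strategy already has 2, so the rest are out.
(4) (exactly one): Dax ∈ Marketing.
(1): Tariq matches Dax: Tariq ∉ Audit.
(1): Tariq matches Dax: Tariq ∈ Marketing.
(6): Marketing already has 2, so the rest are out.
Only one squad left: Lior ∈ Audit.

Marketing = {Dax, Tariq}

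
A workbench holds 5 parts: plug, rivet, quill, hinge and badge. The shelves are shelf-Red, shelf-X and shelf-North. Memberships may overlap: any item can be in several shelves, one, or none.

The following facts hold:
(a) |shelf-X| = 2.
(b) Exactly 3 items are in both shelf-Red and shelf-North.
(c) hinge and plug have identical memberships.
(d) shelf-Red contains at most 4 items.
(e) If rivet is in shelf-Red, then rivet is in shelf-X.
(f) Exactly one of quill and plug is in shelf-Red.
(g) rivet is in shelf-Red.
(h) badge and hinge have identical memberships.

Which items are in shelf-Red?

shelf-Red = {badge, hinge, plug, rivet}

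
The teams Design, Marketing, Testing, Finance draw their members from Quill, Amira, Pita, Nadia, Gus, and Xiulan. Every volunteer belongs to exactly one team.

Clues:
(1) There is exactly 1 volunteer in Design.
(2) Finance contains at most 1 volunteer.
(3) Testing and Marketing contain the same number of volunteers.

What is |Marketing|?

2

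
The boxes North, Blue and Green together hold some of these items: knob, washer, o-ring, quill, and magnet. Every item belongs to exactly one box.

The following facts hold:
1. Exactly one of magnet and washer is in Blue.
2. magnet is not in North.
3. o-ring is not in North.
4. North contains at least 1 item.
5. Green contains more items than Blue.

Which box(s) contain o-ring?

o-ring: Green

From (2): magnet ∉ North.
From (3): o-ring ∉ North.
Suppose o-ring ∈ Blue: no assignment then satisfies all the clues, so o-ring ∉ Blue.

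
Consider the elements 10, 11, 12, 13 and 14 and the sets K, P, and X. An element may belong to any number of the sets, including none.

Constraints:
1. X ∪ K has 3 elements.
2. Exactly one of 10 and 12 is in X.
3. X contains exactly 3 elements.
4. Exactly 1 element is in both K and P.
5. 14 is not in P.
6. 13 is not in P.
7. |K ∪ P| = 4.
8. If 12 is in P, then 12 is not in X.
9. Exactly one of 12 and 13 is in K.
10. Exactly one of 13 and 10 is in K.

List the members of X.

X = {10, 11, 13}

From (5): 14 ∉ P.
From (6): 13 ∉ P.
Suppose 10 ∉ X: no assignment then satisfies all the clues, so 10 ∈ X.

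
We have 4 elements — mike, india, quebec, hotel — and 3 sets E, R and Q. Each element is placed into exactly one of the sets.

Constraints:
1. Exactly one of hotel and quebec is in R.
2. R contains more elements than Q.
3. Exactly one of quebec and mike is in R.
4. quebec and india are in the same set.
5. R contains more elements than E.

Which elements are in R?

R = {india, quebec}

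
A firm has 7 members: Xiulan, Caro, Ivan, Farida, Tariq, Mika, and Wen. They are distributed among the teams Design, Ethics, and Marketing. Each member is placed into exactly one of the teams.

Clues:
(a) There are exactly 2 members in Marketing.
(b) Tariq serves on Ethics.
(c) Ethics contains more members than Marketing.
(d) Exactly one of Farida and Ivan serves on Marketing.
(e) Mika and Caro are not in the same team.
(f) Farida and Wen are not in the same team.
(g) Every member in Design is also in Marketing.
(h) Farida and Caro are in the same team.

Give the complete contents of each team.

Design = {}; Ethics = {Ivan, Mika, Tariq, Wen, Xiulan}; Marketing = {Caro, Farida}

From (b): Tariq ∈ Ethics.
Suppose Xiulan ∈ Design: no assignment then satisfies all the clues, so Xiulan ∉ Design.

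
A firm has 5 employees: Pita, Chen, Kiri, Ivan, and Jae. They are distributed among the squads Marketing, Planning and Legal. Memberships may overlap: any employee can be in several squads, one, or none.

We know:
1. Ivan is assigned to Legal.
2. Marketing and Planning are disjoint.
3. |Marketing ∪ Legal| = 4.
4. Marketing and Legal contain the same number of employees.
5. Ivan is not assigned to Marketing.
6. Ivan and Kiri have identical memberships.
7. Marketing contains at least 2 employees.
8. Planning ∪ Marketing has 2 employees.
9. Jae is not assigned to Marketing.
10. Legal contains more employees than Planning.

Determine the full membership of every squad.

From (1): Ivan ∈ Legal.
From (5): Ivan ∉ Marketing.
From (9): Jae ∉ Marketing.
(6): Kiri matches Ivan: Kiri ∉ Marketing.
(6): Kiri matches Ivan: Kiri ∈ Legal.
(7): only 2 candidates remain for Marketing, so all are in.
(2) (disjoint): Pita ∉ Planning.
(2) (disjoint): Chen ∉ Planning.
Suppose Pita ∈ Legal: no assignment then satisfies all the clues, so Pita ∉ Legal.

Marketing = {Chen, Pita}; Planning = {}; Legal = {Ivan, Kiri}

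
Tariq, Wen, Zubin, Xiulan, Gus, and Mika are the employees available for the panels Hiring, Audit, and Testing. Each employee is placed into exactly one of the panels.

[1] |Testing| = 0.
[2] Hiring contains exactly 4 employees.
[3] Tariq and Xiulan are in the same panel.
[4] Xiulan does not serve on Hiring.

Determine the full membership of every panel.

From (4): Xiulan ∉ Hiring.
(1): Testing already has 0, so the rest are out.
(3): Tariq matches Xiulan: Tariq ∉ Hiring.
Only one panel left: Tariq ∈ Audit.
Only one panel left: Xiulan ∈ Audit.
(2): only 4 candidates remain for Hiring, so all are in.

Hiring = {Gus, Mika, Wen, Zubin}; Audit = {Tariq, Xiulan}; Testing = {}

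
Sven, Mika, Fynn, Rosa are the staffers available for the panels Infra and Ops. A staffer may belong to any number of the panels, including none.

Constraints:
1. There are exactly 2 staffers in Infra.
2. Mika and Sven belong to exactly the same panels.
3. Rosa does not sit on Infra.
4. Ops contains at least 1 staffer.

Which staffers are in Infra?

Infra = {Mika, Sven}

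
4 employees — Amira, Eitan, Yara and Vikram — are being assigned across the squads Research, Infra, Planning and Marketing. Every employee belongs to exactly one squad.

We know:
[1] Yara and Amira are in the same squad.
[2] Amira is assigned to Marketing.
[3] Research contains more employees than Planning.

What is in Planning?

Planning = {}

From (2): Amira ∈ Marketing.
(1): Yara matches Amira: Yara ∉ Research.
(1): Yara matches Amira: Yara ∉ Infra.
(1): Yara matches Amira: Yara ∉ Planning.
(1): Yara matches Amira: Yara ∈ Marketing.
Suppose Eitan ∈ Planning: no assignment then satisfies all the clues, so Eitan ∉ Planning.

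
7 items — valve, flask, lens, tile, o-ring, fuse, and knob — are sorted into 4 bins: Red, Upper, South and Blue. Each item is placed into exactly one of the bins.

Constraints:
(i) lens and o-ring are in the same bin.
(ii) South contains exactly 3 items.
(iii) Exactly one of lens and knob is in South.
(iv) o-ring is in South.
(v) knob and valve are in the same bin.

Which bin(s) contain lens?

lens: South

From (iv): o-ring ∈ South.
(i): lens matches o-ring: lens ∉ Red.
(i): lens matches o-ring: lens ∉ Upper.
(i): lens matches o-ring: lens ∈ South.
(iii) (exactly one): knob ∉ South.
(v): valve matches knob: valve ∉ South.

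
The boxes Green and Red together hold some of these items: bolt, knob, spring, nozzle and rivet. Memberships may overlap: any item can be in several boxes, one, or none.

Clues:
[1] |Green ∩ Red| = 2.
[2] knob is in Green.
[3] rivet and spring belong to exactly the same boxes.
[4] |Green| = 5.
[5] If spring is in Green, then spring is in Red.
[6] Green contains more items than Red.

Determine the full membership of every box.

Green = {bolt, knob, nozzle, rivet, spring}; Red = {rivet, spring}

From (2): knob ∈ Green.
(4): only 5 candidates remain for Green, so all are in.
(5): spring ∈ Red.
(3): rivet matches spring: rivet ∈ Red.
Suppose bolt ∈ Red: no assignment then satisfies all the clues, so bolt ∉ Red.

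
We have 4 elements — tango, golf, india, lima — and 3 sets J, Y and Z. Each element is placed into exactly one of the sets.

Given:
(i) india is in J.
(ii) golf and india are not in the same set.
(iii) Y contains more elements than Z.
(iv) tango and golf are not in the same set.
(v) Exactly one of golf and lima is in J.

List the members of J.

J = {india, lima, tango}

From (i): india ∈ J.
(ii): golf ∉ J.
(v) (exactly one): lima ∈ J.
Suppose tango ∉ J: no assignment then satisfies all the clues, so tango ∈ J.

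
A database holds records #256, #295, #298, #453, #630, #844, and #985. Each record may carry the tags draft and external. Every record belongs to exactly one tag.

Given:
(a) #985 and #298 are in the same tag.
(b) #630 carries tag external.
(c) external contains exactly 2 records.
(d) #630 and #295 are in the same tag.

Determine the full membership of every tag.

draft = {#256, #298, #453, #844, #985}; external = {#295, #630}

From (b): #630 ∈ external.
(d): #295 matches #630: #295 ∉ draft.
(d): #295 matches #630: #295 ∈ external.
(c): external already has 2, so the rest are out.
Only one tag left: #256 ∈ draft.
Only one tag left: #298 ∈ draft.
Only one tag left: #453 ∈ draft.
Only one tag left: #844 ∈ draft.
Only one tag left: #985 ∈ draft.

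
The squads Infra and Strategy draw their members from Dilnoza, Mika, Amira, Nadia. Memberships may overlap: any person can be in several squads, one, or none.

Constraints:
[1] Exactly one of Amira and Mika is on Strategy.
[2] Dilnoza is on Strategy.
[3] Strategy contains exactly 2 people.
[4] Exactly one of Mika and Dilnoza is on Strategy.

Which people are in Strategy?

From (2): Dilnoza ∈ Strategy.
(4) (exactly one): Mika ∉ Strategy.
(1) (exactly one): Amira ∈ Strategy.
(3): Strategy already has 2, so the rest are out.

Strategy = {Amira, Dilnoza}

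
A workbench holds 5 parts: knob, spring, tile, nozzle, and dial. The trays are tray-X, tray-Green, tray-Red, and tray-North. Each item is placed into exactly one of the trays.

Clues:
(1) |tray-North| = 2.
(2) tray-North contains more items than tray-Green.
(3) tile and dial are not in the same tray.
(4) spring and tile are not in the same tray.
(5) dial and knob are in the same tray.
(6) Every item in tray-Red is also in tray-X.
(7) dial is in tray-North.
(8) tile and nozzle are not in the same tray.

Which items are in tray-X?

tray-X = {nozzle, spring}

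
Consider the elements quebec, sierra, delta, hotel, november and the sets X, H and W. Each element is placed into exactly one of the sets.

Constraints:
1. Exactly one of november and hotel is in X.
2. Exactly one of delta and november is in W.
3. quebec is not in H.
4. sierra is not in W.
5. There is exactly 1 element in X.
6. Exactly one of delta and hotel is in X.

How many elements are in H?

2

From (3): quebec ∉ H.
From (4): sierra ∉ W.
Suppose quebec ∈ X: no assignment then satisfies all the clues, so quebec ∉ X.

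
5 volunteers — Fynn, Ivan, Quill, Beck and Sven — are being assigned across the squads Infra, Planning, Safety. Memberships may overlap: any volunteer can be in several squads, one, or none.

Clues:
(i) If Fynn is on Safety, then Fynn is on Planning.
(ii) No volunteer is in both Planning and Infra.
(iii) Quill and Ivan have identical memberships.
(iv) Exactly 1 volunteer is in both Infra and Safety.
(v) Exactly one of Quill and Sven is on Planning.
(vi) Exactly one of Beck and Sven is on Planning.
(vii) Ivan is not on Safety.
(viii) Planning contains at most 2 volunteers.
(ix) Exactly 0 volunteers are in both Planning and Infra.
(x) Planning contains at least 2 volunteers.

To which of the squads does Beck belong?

Beck: Infra, Safety

From (vii): Ivan ∉ Safety.
(iii): Quill matches Ivan: Quill ∉ Safety.
Suppose Beck ∉ Infra: no assignment then satisfies all the clues, so Beck ∈ Infra.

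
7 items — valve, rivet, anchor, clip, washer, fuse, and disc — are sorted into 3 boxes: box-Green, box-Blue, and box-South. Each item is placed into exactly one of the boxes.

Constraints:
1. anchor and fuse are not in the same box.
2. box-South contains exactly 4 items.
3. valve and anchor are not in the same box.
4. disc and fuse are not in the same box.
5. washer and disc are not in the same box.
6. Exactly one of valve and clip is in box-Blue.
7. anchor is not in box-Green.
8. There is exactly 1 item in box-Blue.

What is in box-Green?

box-Green = {fuse, washer}

From (7): anchor ∉ box-Green.
Suppose valve ∈ box-Green: no assignment then satisfies all the clues, so valve ∉ box-Green.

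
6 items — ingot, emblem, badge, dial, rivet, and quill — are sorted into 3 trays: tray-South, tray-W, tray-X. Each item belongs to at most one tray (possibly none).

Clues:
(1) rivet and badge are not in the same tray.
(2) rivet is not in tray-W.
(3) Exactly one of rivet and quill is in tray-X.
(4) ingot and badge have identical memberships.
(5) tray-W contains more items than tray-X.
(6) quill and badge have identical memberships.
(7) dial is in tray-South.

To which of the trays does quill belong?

quill: tray-W

From (2): rivet ∉ tray-W.
From (7): dial ∈ tray-South.
Suppose quill ∈ tray-South: no assignment then satisfies all the clues, so quill ∉ tray-South.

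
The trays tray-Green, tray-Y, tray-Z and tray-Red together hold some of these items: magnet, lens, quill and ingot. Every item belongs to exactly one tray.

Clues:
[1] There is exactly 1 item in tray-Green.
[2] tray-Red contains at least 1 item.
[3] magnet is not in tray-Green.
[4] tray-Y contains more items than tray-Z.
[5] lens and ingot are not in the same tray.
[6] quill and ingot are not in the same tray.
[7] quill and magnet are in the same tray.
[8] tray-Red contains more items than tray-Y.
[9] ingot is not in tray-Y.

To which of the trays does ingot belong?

From (3): magnet ∉ tray-Green.
From (9): ingot ∉ tray-Y.
(7): quill matches magnet: quill ∉ tray-Green.
Suppose ingot ∉ tray-Green: no assignment then satisfies all the clues, so ingot ∈ tray-Green.

ingot: tray-Green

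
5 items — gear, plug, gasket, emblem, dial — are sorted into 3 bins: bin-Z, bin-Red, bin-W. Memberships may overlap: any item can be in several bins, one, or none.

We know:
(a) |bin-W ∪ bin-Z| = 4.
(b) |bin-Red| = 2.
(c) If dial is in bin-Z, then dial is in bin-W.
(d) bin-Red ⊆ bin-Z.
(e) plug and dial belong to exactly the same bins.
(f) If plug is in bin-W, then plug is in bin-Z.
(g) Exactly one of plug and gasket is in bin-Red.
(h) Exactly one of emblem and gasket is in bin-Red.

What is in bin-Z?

bin-Z = {dial, gasket, gear, plug}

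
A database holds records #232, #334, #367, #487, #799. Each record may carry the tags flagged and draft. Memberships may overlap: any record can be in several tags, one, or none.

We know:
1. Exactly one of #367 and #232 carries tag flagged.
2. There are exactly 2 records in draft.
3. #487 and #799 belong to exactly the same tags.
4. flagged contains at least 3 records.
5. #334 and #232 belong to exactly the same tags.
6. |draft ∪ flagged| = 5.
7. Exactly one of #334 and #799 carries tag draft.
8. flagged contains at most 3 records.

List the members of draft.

draft = {#232, #334}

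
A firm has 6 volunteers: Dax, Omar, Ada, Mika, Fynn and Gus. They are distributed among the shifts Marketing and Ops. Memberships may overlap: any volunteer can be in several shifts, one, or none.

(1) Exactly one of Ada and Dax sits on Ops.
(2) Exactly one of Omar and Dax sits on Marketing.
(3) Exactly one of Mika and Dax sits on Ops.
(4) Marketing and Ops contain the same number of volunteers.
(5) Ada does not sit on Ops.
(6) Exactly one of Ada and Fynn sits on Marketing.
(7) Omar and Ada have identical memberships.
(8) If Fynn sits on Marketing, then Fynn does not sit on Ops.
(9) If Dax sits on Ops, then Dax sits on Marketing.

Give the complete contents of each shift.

Marketing = {Dax, Fynn}; Ops = {Dax, Gus}

From (5): Ada ∉ Ops.
(1) (exactly one): Dax ∈ Ops.
(3) (exactly one): Mika ∉ Ops.
(7): Omar matches Ada: Omar ∉ Ops.
(9): Dax ∈ Marketing.
(2) (exactly one): Omar ∉ Marketing.
(7): Ada matches Omar: Ada ∉ Marketing.
(6) (exactly one): Fynn ∈ Marketing.
(8): Fynn ∉ Ops.
Suppose Mika ∈ Marketing: no assignment then satisfies all the clues, so Mika ∉ Marketing.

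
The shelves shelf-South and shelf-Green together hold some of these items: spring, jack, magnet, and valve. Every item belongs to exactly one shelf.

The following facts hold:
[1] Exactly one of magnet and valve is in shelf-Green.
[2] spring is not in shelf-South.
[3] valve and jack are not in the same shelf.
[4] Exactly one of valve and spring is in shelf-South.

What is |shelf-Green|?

3

From (2): spring ∉ shelf-South.
(4) (exactly one): valve ∈ shelf-South.
Only one shelf left: spring ∈ shelf-Green.
(1) (exactly one): magnet ∈ shelf-Green.
(3): jack ∉ shelf-South.
Only one shelf left: jack ∈ shelf-Green.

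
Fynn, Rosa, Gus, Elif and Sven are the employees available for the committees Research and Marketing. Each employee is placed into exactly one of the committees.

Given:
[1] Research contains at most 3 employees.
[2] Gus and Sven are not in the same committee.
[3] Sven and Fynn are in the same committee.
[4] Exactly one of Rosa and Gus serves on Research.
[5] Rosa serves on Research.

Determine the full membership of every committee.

Research = {Fynn, Rosa, Sven}; Marketing = {Elif, Gus}

From (5): Rosa ∈ Research.
(4) (exactly one): Gus ∉ Research.
Only one committee left: Gus ∈ Marketing.
(2): Sven ∉ Marketing.
(3): Fynn matches Sven: Fynn ∉ Marketing.
Only one committee left: Fynn ∈ Research.
Only one committee left: Sven ∈ Research.
(1): Research already has 3, so the rest are out.
Only one committee left: Elif ∈ Marketing.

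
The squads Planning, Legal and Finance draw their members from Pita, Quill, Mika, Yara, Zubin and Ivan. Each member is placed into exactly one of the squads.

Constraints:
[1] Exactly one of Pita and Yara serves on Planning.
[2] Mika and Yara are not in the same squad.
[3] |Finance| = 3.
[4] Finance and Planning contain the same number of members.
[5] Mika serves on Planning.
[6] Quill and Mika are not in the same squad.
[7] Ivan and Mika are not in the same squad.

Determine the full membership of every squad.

From (5): Mika ∈ Planning.
(2): Yara ∉ Planning.
(6): Quill ∉ Planning.
(7): Ivan ∉ Planning.
(1) (exactly one): Pita ∈ Planning.
Suppose Quill ∈ Legal: no assignment then satisfies all the clues, so Quill ∉ Legal.

Planning = {Mika, Pita, Zubin}; Legal = {}; Finance = {Ivan, Quill, Yara}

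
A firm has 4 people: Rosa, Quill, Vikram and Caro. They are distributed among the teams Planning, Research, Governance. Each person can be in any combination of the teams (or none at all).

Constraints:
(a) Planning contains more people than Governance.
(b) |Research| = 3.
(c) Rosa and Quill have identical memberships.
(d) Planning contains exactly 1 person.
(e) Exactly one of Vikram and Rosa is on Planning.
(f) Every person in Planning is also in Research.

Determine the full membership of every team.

Planning = {Vikram}; Research = {Quill, Rosa, Vikram}; Governance = {}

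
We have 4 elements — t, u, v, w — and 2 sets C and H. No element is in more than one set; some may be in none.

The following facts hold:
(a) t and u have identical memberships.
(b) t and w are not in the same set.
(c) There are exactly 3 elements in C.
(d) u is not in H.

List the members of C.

From (d): u ∉ H.
(a): t matches u: t ∉ H.
Suppose t ∉ C: no assignment then satisfies all the clues, so t ∈ C.

C = {t, u, v}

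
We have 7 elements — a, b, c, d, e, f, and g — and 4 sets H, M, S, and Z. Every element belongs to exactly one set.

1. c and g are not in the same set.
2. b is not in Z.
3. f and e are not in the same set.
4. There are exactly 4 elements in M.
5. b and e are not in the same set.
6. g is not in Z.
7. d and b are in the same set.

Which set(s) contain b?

b: M

From (2): b ∉ Z.
From (6): g ∉ Z.
(7): d matches b: d ∉ Z.
Suppose b ∈ H: no assignment then satisfies all the clues, so b ∉ H.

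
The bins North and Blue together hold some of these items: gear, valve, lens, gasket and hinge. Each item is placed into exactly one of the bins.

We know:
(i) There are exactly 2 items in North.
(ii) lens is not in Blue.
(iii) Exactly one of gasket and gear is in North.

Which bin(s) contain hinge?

hinge: Blue

From (ii): lens ∉ Blue.
Only one bin left: lens ∈ North.
Suppose hinge ∈ North: no assignment then satisfies all the clues, so hinge ∉ North.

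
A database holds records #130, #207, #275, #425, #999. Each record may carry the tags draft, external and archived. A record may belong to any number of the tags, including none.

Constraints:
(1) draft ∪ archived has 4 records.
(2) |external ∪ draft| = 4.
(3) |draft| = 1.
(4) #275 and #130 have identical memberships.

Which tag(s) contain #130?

#130: archived, external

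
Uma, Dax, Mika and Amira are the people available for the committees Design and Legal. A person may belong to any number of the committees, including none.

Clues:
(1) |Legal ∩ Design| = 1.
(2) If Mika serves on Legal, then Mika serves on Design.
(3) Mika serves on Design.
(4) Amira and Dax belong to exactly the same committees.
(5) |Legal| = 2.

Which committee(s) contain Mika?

From (3): Mika ∈ Design.
Suppose Mika ∉ Legal: no assignment then satisfies all the clues, so Mika ∈ Legal.

Mika: Design, Legal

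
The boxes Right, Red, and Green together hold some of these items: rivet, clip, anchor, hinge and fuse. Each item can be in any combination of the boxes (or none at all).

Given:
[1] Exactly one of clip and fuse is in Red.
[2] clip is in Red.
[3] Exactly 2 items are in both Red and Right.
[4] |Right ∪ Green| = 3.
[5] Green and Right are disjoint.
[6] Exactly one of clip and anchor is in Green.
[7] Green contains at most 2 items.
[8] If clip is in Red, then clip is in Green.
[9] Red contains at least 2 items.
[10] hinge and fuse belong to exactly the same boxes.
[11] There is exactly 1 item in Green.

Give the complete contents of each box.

Right = {anchor, rivet}; Red = {anchor, clip, rivet}; Green = {clip}

From (2): clip ∈ Red.
(1) (exactly one): fuse ∉ Red.
(8): clip ∈ Green.
(10): hinge matches fuse: hinge ∉ Red.
(11): Green already has 1, so the rest are out.
(5) (disjoint): clip ∉ Right.
Suppose rivet ∉ Right: no assignment then satisfies all the clues, so rivet ∈ Right.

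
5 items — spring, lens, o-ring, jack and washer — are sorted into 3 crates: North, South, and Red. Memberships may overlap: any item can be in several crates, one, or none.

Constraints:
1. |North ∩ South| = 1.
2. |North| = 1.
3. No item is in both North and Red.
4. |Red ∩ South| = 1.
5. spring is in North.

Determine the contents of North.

North = {spring}

From (5): spring ∈ North.
(2): North already has 1, so the rest are out.
(3) (disjoint): spring ∉ Red.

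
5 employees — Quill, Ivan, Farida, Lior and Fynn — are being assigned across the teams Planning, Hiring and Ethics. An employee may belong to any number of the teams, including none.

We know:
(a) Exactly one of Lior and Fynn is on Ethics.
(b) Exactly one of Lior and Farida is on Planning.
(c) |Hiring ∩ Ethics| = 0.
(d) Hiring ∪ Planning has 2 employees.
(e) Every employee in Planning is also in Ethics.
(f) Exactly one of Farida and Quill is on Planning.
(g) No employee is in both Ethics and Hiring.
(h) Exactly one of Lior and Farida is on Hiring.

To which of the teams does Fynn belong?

Fynn: Ethics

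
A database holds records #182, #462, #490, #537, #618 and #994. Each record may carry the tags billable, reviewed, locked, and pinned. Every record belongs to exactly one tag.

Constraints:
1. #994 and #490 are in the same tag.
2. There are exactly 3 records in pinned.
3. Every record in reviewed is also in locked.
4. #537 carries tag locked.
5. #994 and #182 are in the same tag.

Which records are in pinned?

pinned = {#182, #490, #994}

From (4): #537 ∈ locked.
Suppose #182 ∉ pinned: no assignment then satisfies all the clues, so #182 ∈ pinned.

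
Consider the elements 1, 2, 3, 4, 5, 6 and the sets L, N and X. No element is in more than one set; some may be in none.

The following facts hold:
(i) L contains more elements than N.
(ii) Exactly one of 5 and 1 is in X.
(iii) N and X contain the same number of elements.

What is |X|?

1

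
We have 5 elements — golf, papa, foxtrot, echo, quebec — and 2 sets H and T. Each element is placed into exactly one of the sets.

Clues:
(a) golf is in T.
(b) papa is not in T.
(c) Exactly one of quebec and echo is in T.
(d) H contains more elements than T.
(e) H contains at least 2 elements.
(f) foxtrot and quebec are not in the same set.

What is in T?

T = {golf, quebec}

From (a): golf ∈ T.
From (b): papa ∉ T.
Only one set left: papa ∈ H.
Suppose foxtrot ∈ T: no assignment then satisfies all the clues, so foxtrot ∉ T.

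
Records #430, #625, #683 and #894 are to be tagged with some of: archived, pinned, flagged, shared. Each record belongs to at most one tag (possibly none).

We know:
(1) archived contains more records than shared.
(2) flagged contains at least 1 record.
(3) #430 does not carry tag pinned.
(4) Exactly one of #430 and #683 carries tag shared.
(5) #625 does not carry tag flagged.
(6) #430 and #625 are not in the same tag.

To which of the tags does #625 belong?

#625: archived

From (3): #430 ∉ pinned.
From (5): #625 ∉ flagged.
Suppose #625 ∉ archived: no assignment then satisfies all the clues, so #625 ∈ archived.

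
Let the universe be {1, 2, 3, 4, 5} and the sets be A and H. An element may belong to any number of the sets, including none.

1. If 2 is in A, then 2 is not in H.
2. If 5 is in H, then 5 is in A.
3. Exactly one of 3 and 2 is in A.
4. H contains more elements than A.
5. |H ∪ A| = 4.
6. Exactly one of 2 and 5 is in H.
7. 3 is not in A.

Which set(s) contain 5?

From (7): 3 ∉ A.
(3) (exactly one): 2 ∈ A.
(1): 2 ∉ H.
(6) (exactly one): 5 ∈ H.
(2): 5 ∈ A.

5: A, H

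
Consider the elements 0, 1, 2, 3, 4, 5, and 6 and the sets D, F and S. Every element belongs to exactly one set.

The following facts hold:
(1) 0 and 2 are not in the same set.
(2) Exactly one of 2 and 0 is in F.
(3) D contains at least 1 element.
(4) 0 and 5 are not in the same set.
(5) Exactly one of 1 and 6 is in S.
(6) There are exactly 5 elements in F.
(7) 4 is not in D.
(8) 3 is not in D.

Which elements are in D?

D = {0}

From (7): 4 ∉ D.
From (8): 3 ∉ D.
Suppose 0 ∉ D: no assignment then satisfies all the clues, so 0 ∈ D.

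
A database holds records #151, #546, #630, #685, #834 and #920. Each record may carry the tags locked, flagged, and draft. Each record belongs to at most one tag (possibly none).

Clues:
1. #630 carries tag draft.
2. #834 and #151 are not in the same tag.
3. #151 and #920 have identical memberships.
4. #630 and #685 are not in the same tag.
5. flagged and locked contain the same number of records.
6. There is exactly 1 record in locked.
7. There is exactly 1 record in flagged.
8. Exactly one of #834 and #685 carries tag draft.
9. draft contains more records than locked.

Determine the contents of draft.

draft = {#630, #834}

From (1): #630 ∈ draft.
(4): #685 ∉ draft.
(8) (exactly one): #834 ∈ draft.
(2): #151 ∉ draft.
(3): #920 matches #151: #920 ∉ draft.
Suppose #546 ∈ draft: no assignment then satisfies all the clues, so #546 ∉ draft.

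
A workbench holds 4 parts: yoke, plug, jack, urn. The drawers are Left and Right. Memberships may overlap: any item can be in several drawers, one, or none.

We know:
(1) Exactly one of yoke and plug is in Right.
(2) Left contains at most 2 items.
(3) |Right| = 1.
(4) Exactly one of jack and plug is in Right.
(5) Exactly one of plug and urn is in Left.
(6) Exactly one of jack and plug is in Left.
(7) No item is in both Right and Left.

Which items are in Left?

Left = {jack, urn}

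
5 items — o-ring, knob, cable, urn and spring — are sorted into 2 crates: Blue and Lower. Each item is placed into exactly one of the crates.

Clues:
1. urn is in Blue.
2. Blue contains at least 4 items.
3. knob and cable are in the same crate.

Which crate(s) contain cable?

From (1): urn ∈ Blue.
Suppose cable ∉ Blue: no assignment then satisfies all the clues, so cable ∈ Blue.

cable: Blue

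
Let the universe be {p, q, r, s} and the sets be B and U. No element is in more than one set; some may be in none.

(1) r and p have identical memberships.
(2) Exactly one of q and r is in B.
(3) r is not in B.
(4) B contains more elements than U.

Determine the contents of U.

U = {}

From (3): r ∉ B.
(1): p matches r: p ∉ B.
(2) (exactly one): q ∈ B.
Suppose p ∈ U: no assignment then satisfies all the clues, so p ∉ U.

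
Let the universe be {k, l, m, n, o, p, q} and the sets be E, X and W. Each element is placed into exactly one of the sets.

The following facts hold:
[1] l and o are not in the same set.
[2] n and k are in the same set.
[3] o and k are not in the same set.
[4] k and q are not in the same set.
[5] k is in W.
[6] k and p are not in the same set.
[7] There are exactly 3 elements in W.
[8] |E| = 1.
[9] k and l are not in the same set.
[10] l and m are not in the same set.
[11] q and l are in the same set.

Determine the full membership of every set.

E = {o}; X = {l, p, q}; W = {k, m, n}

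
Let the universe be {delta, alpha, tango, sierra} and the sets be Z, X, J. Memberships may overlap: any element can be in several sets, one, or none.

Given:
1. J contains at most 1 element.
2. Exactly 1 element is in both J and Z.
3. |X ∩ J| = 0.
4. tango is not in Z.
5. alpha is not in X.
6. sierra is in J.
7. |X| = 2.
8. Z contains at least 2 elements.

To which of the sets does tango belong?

From (4): tango ∉ Z.
From (5): alpha ∉ X.
From (6): sierra ∈ J.
(1): J already has 1, so the rest are out.
Suppose tango ∉ X: no assignment then satisfies all the clues, so tango ∈ X.

tango: X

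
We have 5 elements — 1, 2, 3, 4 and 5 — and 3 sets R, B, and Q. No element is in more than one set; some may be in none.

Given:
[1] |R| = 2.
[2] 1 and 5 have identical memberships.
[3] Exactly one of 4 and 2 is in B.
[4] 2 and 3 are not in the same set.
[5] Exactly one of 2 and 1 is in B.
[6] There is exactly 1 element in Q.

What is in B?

B = {2}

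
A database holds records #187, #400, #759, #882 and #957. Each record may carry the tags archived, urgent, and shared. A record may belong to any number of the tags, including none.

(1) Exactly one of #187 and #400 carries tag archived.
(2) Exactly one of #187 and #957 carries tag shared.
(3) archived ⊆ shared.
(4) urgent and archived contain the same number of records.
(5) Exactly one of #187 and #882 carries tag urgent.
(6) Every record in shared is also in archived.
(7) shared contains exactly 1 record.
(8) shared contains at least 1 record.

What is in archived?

archived = {#187}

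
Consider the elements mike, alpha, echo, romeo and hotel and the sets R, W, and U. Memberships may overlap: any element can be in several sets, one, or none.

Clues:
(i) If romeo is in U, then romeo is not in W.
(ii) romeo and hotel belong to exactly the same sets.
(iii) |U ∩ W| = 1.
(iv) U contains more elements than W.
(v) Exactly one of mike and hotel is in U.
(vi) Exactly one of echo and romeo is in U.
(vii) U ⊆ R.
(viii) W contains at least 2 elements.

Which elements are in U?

U = {alpha, hotel, romeo}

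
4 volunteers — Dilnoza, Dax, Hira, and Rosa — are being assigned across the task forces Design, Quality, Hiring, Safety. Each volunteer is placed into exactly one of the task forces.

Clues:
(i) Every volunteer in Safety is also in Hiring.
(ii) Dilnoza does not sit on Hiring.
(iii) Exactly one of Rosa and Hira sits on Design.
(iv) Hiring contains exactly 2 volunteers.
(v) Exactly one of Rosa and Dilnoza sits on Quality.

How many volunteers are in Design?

From (ii): Dilnoza ∉ Hiring.
(i) contrapositive: Dilnoza ∉ Safety.
Suppose Dilnoza ∈ Design: no assignment then satisfies all the clues, so Dilnoza ∉ Design.

1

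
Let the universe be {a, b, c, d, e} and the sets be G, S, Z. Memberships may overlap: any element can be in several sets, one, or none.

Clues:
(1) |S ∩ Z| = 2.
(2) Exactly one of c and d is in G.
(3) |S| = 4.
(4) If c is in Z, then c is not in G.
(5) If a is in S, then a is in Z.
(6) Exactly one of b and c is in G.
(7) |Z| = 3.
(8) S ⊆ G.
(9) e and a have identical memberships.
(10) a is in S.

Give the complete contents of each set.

From (10): a ∈ S.
(5): a ∈ Z.
(8) with a ∈ S: a ∈ G.
(9): e matches a: e ∈ G.
(9): e matches a: e ∈ S.
(9): e matches a: e ∈ Z.
Suppose b ∉ G: no assignment then satisfies all the clues, so b ∈ G.

G = {a, b, d, e}; S = {a, b, d, e}; Z = {a, c, e}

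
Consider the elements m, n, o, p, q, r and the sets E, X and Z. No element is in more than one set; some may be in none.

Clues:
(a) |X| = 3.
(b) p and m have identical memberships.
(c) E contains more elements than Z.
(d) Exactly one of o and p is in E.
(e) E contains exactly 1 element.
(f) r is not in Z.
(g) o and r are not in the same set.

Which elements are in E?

E = {o}

From (f): r ∉ Z.
Suppose m ∈ E: no assignment then satisfies all the clues, so m ∉ E.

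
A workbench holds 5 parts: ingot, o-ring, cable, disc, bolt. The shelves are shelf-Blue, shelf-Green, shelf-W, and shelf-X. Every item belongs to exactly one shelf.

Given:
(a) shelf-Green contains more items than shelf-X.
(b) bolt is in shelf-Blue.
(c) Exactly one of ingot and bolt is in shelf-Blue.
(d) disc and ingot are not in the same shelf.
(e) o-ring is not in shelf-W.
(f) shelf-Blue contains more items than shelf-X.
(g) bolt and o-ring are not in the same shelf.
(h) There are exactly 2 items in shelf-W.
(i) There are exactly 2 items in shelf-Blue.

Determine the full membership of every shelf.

shelf-Blue = {bolt, disc}; shelf-Green = {o-ring}; shelf-W = {cable, ingot}; shelf-X = {}

From (b): bolt ∈ shelf-Blue.
From (e): o-ring ∉ shelf-W.
(c) (exactly one): ingot ∉ shelf-Blue.
(g): o-ring ∉ shelf-Blue.
Suppose ingot ∈ shelf-Green: no assignment then satisfies all the clues, so ingot ∉ shelf-Green.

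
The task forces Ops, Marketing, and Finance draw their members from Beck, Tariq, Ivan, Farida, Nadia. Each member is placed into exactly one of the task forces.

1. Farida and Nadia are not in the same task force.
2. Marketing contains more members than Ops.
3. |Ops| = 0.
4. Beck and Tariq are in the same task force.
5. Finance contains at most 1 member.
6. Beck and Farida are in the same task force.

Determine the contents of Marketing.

Marketing = {Beck, Farida, Ivan, Tariq}

(3): Ops already has 0, so the rest are out.
Suppose Beck ∉ Marketing: no assignment then satisfies all the clues, so Beck ∈ Marketing.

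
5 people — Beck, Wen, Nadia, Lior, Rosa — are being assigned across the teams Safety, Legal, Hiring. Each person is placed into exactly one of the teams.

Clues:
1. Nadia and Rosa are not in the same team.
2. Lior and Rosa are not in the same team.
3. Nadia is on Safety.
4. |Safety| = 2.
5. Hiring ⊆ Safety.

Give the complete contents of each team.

Safety = {Lior, Nadia}; Legal = {Beck, Rosa, Wen}; Hiring = {}

From (3): Nadia ∈ Safety.
(1): Rosa ∉ Safety.
(5) contrapositive: Rosa ∉ Hiring.
Only one team left: Rosa ∈ Legal.
(2): Lior ∉ Legal.
Suppose Beck ∈ Safety: no assignment then satisfies all the clues, so Beck ∉ Safety.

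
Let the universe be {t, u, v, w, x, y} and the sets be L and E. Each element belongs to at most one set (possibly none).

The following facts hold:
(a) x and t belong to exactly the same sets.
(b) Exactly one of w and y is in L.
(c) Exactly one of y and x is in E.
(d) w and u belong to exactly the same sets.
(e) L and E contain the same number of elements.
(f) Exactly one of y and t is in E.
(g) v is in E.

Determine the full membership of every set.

L = {u, w}; E = {v, y}

From (g): v ∈ E.
Suppose t ∈ L: no assignment then satisfies all the clues, so t ∉ L.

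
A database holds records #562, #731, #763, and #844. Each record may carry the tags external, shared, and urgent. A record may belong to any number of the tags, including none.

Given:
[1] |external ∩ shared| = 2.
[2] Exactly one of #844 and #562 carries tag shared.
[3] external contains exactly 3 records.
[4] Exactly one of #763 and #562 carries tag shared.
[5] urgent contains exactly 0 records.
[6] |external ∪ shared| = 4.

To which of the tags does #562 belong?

#562: external

(5): urgent already has 0, so the rest are out.
Suppose #562 ∉ external: no assignment then satisfies all the clues, so #562 ∈ external.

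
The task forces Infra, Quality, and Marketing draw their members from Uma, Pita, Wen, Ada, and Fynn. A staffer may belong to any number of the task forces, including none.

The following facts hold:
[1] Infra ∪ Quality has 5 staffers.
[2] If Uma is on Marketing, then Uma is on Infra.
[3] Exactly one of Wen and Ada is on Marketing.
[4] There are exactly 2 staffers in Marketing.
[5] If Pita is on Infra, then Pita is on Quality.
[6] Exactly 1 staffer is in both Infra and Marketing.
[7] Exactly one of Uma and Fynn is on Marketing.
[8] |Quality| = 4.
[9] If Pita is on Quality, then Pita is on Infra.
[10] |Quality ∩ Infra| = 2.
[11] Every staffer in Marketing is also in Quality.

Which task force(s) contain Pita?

Pita: Infra, Quality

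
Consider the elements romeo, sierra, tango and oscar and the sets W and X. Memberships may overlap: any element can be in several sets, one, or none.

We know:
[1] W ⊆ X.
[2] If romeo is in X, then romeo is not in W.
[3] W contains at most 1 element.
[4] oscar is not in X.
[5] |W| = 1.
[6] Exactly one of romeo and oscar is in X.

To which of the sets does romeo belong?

romeo: X

From (4): oscar ∉ X.
(1) contrapositive: oscar ∉ W.
(6) (exactly one): romeo ∈ X.
(2): romeo ∉ W.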